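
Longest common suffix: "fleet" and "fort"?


Word 1: "fleet"
Word 2: "fort"
Comparing from end:
  Pos -1: 't' == 't'
  Pos -2: 'e' != 'r' (stop)
LCS = "t" (length 1)


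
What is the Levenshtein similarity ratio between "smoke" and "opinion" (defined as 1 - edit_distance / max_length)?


Word 1: "smoke" (length 5)
Word 2: "opinion" (length 7)
One optimal edit sequence:
  1. insert 'o'  (+1)
  2. insert 'p'  (+1)
  3. substitute 's' -> 'i'  (+1)
  4. substitute 'm' -> 'n'  (+1)
  5. substitute 'o' -> 'i'  (+1)
  6. substitute 'k' -> 'o'  (+1)
  7. substitute 'e' -> 'n'  (+1)
Edit distance = 7
Max length = max(5, 7) = 7
Similarity = 1 - 7/7
= 0.0000


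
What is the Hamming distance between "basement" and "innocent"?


Comparing character by character (same length = 8):
  Pos 0: 'b' vs 'i' !=
  Pos 1: 'a' vs 'n' !=
  Pos 2: 's' vs 'n' !=
  Pos 3: 'e' vs 'o' !=
  Pos 4: 'm' vs 'c' !=
  Pos 5: 'e' vs 'e' =
  Pos 6: 'n' vs 'n' =
  Pos 7: 't' vs 't' =
Hamming distance = 5


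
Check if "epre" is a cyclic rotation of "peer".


Word: "peer", Candidate: "epre"
Method: check if candidate is substring of word+word
"peerpeer" contains "epre"? No
Is rotation = No


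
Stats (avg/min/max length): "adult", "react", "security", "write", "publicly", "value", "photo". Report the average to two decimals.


Lengths: "adult"=5, "react"=5, "security"=8, "write"=5, "publicly"=8, "value"=5, "photo"=5
Sum = 41, Count = 7
Average = 41/7 = 5.86
= avg=5.86, min=5, max=8


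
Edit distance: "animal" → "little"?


Word 1: "animal" (length 6)
Word 2: "little" (length 6)
One optimal edit sequence (insert/delete/substitute each cost 1):
  1. delete 'a'  (+1)
  2. substitute 'n' -> 'l'  (+1)
  3. keep 'i'
  4. substitute 'm' -> 't'  (+1)
  5. substitute 'a' -> 't'  (+1)
  6. keep 'l'
  7. insert 'e'  (+1)
Total edit operations: 5
Edit distance = 5


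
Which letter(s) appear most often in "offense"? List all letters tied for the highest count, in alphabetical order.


Word: "offense"
Letter counts:
  'e': 2
  'f': 2
  'n': 1
  'o': 1
  's': 1
Maximum count = 2
Most frequent = 'e', 'f' (2 times each)


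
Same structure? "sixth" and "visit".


Pattern of "sixth": [0, 1, 2, 3, 4]
Pattern of "visit": [0, 1, 2, 1, 3]
Patterns do not match
Same pattern = No


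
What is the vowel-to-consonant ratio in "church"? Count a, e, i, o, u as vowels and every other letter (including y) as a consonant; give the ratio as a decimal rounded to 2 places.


Word: "church"
Vowels (a,e,i,o,u): 1
Consonants: 5
Ratio = 1/5
= 0.20


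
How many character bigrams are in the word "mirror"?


Word: "mirror" (length 6)
Number of 2-grams = length - 2 + 1 = 6 - 2 + 1
= 5


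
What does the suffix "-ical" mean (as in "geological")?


Suffix: -ical
Example: geological (geology + -ical, with a spelling change)
Meaning = relating to


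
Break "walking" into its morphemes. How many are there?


Word: "walking"
Morphemes: walk / -ing
Each morpheme carries meaning
= 2 morphemes


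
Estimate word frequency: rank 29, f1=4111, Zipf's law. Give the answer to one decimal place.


Zipf's law: f(r) = f(1) / r
f(1) = 4111
f(29) = 4111 / 29
= 141.8 occurrences


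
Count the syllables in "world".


Word: "world"
Syllable breakdown: world
Counting: 1 part
= 1 syllable


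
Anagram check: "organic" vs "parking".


Word 1: "organic" → sorted: acginor
Word 2: "parking" → sorted: agiknpr
Same letters? acginor != agiknpr
Anagram = No


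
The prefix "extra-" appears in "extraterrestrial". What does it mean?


Prefix: extra-
Example: extraterrestrial = extra- + terrestrial
Meaning = beyond


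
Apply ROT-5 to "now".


Word: "now"
Shift: 5
Each letter → (letter + shift) mod 26:
  'n' (13) + 5 = 18 → 's'
  'o' (14) + 5 = 19 → 't'
  'w' (22) + 5 = 1 → 'b'
Result = "stb"


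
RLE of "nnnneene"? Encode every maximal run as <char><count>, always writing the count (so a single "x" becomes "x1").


String: "nnnneene"
Scanning for consecutive runs:
  'n' x 4
  'e' x 2
  'n' x 1
  'e' x 1
RLE = "n4e2n1e1"


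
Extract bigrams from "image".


Word: "image" (length 5)
Number of bigrams = 5 - 2 + 1 = 4
  Position 0: "im"
  Position 1: "ma"
  Position 2: "ag"
  Position 3: "ge"
Bigrams = "im", "ma", "ag", "ge"


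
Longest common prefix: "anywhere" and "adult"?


Word 1: "anywhere"
Word 2: "adult"
Comparing from start:
  Pos 0: 'a' == 'a'
  Pos 1: 'n' != 'd' (stop)
LCP = "a" (length 1)


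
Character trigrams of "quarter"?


Word: "quarter" (length 7)
Number of trigrams = 7 - 3 + 1 = 5
  Position 0: "qua"
  Position 1: "uar"
  Position 2: "art"
  Position 3: "rte"
  Position 4: "ter"
Trigrams = "qua", "uar", "art", "rte", "ter"


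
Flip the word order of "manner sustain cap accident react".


Original: "manner sustain cap accident react"
Words (1..n): manner | sustain | cap | accident | react
Reversed (n..1): react | accident | cap | sustain | manner
Result = "react accident cap sustain manner"


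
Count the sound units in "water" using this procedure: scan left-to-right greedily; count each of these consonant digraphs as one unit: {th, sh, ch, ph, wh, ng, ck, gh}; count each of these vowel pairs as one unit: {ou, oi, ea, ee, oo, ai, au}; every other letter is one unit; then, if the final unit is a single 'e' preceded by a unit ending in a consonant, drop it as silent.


Word: "water" (5 letters)
Left-to-right scan:
  [1] 'w' (letter)
  [2] 'a' (letter)
  [3] 't' (letter)
  [4] 'e' (letter)
  [5] 'r' (letter)
Units from scan: 5
Sound units = 5 units


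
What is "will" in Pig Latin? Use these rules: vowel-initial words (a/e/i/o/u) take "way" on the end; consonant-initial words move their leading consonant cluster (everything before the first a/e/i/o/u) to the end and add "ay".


Word: "will"
Starts with consonant(s) → move to end, add 'ay'
Consonant cluster: "w"
Pig Latin = "illway"


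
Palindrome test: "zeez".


Word: "zeez"
Reversed: "zeez"
Forward == Backward? zeez == zeez
Palindrome = Yes


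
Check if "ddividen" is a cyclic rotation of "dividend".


Word: "dividend", Candidate: "ddividen"
Method: check if candidate is substring of word+word
"dividenddividend" contains "ddividen"? Yes
Is rotation = Yes


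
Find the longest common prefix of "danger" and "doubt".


Word 1: "danger"
Word 2: "doubt"
Comparing from start:
  Pos 0: 'd' == 'd'
  Pos 1: 'a' != 'o' (stop)
LCP = "d" (length 1)


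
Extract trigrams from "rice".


Word: "rice" (length 4)
Number of trigrams = 4 - 3 + 1 = 2
  Position 0: "ric"
  Position 1: "ice"
Trigrams = "ric", "ice"


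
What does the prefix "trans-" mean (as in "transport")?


Prefix: trans-
Example: transport (trans- + port)
Meaning = across


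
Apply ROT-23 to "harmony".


Word: "harmony"
Shift: 23
Each letter → (letter + shift) mod 26:
  'h' (7) + 23 = 4 → 'e'
  'a' (0) + 23 = 23 → 'x'
  'r' (17) + 23 = 14 → 'o'
  'm' (12) + 23 = 9 → 'j'
  'o' (14) + 23 = 11 → 'l'
  'n' (13) + 23 = 10 → 'k'
  'y' (24) + 23 = 21 → 'v'
Result = "exojlkv"


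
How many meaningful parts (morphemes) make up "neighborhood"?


Word: "neighborhood"
Morphemes: neighbor + -hood
Each morpheme carries meaning
= 2 morphemes


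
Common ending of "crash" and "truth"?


Word 1: "crash"
Word 2: "truth"
Comparing from end:
  Pos -1: 'h' == 'h'
  Pos -2: 's' != 't' (stop)
LCS = "h" (length 1)


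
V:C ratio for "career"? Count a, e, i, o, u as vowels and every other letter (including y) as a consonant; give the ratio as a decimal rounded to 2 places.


Word: "career"
Vowels (a,e,i,o,u): 3
Consonants: 3
Ratio = 3/3
= 1.00


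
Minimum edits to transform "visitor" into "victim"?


Word 1: "visitor" (length 7)
Word 2: "victim" (length 6)
One optimal edit sequence (insert/delete/substitute each cost 1):
  1. keep 'v'
  2. keep 'i'
  3. delete 's'  (+1)
  4. substitute 'i' -> 'c'  (+1)
  5. keep 't'
  6. substitute 'o' -> 'i'  (+1)
  7. substitute 'r' -> 'm'  (+1)
Total edit operations: 4
Edit distance = 4


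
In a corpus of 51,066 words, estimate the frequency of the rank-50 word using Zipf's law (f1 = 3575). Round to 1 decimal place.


Zipf's law: f(r) = f(1) / r
f(1) = 3575
f(50) = 3575 / 50
= 71.5 occurrences


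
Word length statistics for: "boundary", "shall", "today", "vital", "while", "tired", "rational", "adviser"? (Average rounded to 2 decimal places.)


Lengths: "boundary"=8, "shall"=5, "today"=5, "vital"=5, "while"=5, "tired"=5, "rational"=8, "adviser"=7
Sum = 48, Count = 8
Average = 48/8 = 6.00
= avg=6.00, min=5, max=8


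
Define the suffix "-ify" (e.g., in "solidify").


Suffix: -ify
As in: solidify -> solid + -ify
Meaning = to make


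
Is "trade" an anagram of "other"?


Word 1: "other" → sorted: ehort
Word 2: "trade" → sorted: adert
Same letters? ehort != adert
Anagram = No


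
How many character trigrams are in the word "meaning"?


Word: "meaning" (length 7)
Number of 3-grams = length - 3 + 1 = 7 - 3 + 1
= 5


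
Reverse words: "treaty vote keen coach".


Original: "treaty vote keen coach"
Words (1..n): treaty | vote | keen | coach
Reversed (n..1): coach | keen | vote | treaty
Result = "coach keen vote treaty"


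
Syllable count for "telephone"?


Word: "telephone"
Syllable breakdown: tel / e / phone
Counting: 3 parts
= 3 syllables


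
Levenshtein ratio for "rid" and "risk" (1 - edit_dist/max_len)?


Word 1: "rid" (length 3)
Word 2: "risk" (length 4)
One optimal edit sequence:
  1. keep 'r'
  2. keep 'i'
  3. insert 's'  (+1)
  4. substitute 'd' -> 'k'  (+1)
Edit distance = 2
Max length = max(3, 4) = 4
Similarity = 1 - 2/4
= 0.5000


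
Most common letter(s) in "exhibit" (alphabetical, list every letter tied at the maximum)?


Word: "exhibit"
Letter counts:
  'b': 1
  'e': 1
  'h': 1
  'i': 2
  't': 1
  'x': 1
Maximum count = 2
Most frequent = 'i' (2 times each)


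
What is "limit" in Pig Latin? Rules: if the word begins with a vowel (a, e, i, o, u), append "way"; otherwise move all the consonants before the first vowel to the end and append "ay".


Word: "limit"
Starts with consonant(s) → move to end, add 'ay'
Consonant cluster: "l"
Pig Latin = "imitlay"


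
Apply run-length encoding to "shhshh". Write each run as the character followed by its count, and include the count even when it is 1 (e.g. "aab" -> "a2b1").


String: "shhshh"
Scanning for consecutive runs:
  's' x 1
  'h' x 2
  's' x 1
  'h' x 2
RLE = "s1h2s1h2"


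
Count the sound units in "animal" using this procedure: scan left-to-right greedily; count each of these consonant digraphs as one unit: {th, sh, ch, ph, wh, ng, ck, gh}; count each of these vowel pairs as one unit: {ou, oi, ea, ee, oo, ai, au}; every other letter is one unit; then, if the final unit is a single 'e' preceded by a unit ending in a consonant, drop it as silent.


Word: "animal" (6 letters)
Left-to-right scan:
  [1] 'a' (letter)
  [2] 'n' (letter)
  [3] 'i' (letter)
  [4] 'm' (letter)
  [5] 'a' (letter)
  [6] 'l' (letter)
Units from scan: 6
Sound units = 6 units


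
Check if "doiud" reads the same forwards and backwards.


Word: "doiud"
Reversed: "duiod"
Forward == Backward? doiud != duiod
Palindrome = No


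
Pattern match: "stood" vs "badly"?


Pattern of "stood": [0, 1, 2, 2, 3]
Pattern of "badly": [0, 1, 2, 3, 4]
Patterns do not match
Same pattern = No


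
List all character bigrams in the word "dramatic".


Word: "dramatic" (length 8)
Number of bigrams = 8 - 2 + 1 = 7
  Position 0: "dr"
  Position 1: "ra"
  Position 2: "am"
  Position 3: "ma"
  Position 4: "at"
  Position 5: "ti"
  Position 6: "ic"
Bigrams = "dr", "ra", "am", "ma", "at", "ti", "ic"


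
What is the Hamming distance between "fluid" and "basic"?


Comparing character by character (same length = 5):
  Pos 0: 'f' vs 'b' !=
  Pos 1: 'l' vs 'a' !=
  Pos 2: 'u' vs 's' !=
  Pos 3: 'i' vs 'i' =
  Pos 4: 'd' vs 'c' !=
Hamming distance = 4


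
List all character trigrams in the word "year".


Word: "year" (length 4)
Number of trigrams = 4 - 3 + 1 = 2
  Position 0: "yea"
  Position 1: "ear"
Trigrams = "yea", "ear"


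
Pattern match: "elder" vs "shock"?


Pattern of "elder": [0, 1, 2, 0, 3]
Pattern of "shock": [0, 1, 2, 3, 4]
Patterns do not match
Same pattern = No


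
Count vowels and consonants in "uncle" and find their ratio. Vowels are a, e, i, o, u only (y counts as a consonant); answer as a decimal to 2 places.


Word: "uncle"
Vowels (a,e,i,o,u): 2
Consonants: 3
Ratio = 2/3
= 0.67


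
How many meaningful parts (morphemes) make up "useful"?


Word: "useful"
Morphemes: use | -ful
Each morpheme carries meaning
= 2 morphemes


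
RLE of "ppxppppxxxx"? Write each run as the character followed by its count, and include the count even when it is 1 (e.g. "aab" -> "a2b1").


String: "ppxppppxxxx"
Scanning for consecutive runs:
  'p' x 2
  'x' x 1
  'p' x 4
  'x' x 4
RLE = "p2x1p4x4"


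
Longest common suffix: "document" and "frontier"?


Word 1: "document"
Word 2: "frontier"
Comparing from end:
  Pos -1: 't' != 'r' (stop)
LCS = "" (length 0)


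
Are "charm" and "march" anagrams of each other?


Word 1: "charm" → sorted: achmr
Word 2: "march" → sorted: achmr
Same letters? achmr == achmr
Anagram = Yes


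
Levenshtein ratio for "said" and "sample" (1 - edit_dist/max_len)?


Word 1: "said" (length 4)
Word 2: "sample" (length 6)
One optimal edit sequence:
  1. keep 's'
  2. keep 'a'
  3. insert 'm'  (+1)
  4. insert 'p'  (+1)
  5. substitute 'i' -> 'l'  (+1)
  6. substitute 'd' -> 'e'  (+1)
Edit distance = 4
Max length = max(4, 6) = 6
Similarity = 1 - 4/6
= 0.3333


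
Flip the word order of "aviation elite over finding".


Original: "aviation elite over finding"
Words (1..n): aviation | elite | over | finding
Reversed (n..1): finding | over | elite | aviation
Result = "finding over elite aviation"


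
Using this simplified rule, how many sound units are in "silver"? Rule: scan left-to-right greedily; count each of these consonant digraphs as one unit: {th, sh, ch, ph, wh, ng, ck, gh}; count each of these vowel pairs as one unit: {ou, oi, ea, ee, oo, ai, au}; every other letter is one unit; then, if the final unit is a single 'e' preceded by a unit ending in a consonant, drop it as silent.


Word: "silver" (6 letters)
Left-to-right scan:
  (1) 's' (letter)
  (2) 'i' (letter)
  (3) 'l' (letter)
  (4) 'v' (letter)
  (5) 'e' (letter)
  (6) 'r' (letter)
Units from scan: 6
Sound units = 6 units


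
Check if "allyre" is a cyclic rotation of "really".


Word: "really", Candidate: "allyre"
Method: check if candidate is substring of word+word
"reallyreally" contains "allyre"? Yes
Is rotation = Yes


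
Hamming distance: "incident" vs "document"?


Comparing character by character (same length = 8):
  Pos 0: 'i' vs 'd' !=
  Pos 1: 'n' vs 'o' !=
  Pos 2: 'c' vs 'c' =
  Pos 3: 'i' vs 'u' !=
  Pos 4: 'd' vs 'm' !=
  Pos 5: 'e' vs 'e' =
  Pos 6: 'n' vs 'n' =
  Pos 7: 't' vs 't' =
Hamming distance = 4


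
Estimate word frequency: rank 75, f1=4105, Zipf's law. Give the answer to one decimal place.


Zipf's law: f(r) = f(1) / r
f(1) = 4105
f(75) = 4105 / 75
= 54.7 occurrences


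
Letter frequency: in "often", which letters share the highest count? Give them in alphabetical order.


Word: "often"
Letter counts:
  'e': 1
  'f': 1
  'n': 1
  'o': 1
  't': 1
Maximum count = 1
Most frequent = 'e', 'f', 'n', 'o', 't' (1 time each)


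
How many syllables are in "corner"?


Word: "corner"
Syllable breakdown: cor · ner
Counting: 2 parts
= 2 syllables


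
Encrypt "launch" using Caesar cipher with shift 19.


Word: "launch"
Shift: 19
Each letter → (letter + shift) mod 26:
  'l' (11) + 19 = 4 → 'e'
  'a' (0) + 19 = 19 → 't'
  'u' (20) + 19 = 13 → 'n'
  'n' (13) + 19 = 6 → 'g'
  'c' (2) + 19 = 21 → 'v'
  'h' (7) + 19 = 0 → 'a'
Result = "etngva"


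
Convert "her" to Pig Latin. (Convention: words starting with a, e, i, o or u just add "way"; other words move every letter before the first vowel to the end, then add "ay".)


Word: "her"
Starts with consonant(s) → move to end, add 'ay'
Consonant cluster: "h"
Pig Latin = "erhay"


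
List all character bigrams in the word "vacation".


Word: "vacation" (length 8)
Number of bigrams = 8 - 2 + 1 = 7
  Position 0: "va"
  Position 1: "ac"
  Position 2: "ca"
  Position 3: "at"
  Position 4: "ti"
  Position 5: "io"
  Position 6: "on"
Bigrams = "va", "ac", "ca", "at", "ti", "io", "on"


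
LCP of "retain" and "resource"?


Word 1: "retain"
Word 2: "resource"
Comparing from start:
  Pos 0: 'r' == 'r'
  Pos 1: 'e' == 'e'
  Pos 2: 't' != 's' (stop)
LCP = "re" (length 2)


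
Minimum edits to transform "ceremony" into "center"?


Word 1: "ceremony" (length 8)
Word 2: "center" (length 6)
One optimal edit sequence (insert/delete/substitute each cost 1):
  1. keep 'c'
  2. delete 'e'  (+1)
  3. delete 'r'  (+1)
  4. keep 'e'
  5. substitute 'm' -> 'n'  (+1)
  6. substitute 'o' -> 't'  (+1)
  7. substitute 'n' -> 'e'  (+1)
  8. substitute 'y' -> 'r'  (+1)
Total edit operations: 6
Edit distance = 6


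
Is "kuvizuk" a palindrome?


Word: "kuvizuk"
Reversed: "kuzivuk"
Forward == Backward? kuvizuk != kuzivuk
Palindrome = No


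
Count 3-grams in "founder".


Word: "founder" (length 7)
Number of 3-grams = length - 3 + 1 = 7 - 3 + 1
= 5


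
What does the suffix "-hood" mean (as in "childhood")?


Suffix: -hood
Example: childhood = child + -hood
Meaning = state / condition


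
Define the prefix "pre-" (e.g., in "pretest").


Prefix: pre-
As in: pretest -> pre- + test
Meaning = before


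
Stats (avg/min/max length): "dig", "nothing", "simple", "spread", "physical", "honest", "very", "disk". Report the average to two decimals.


Lengths: "dig"=3, "nothing"=7, "simple"=6, "spread"=6, "physical"=8, "honest"=6, "very"=4, "disk"=4
Sum = 44, Count = 8
Average = 44/8 = 5.50
= avg=5.50, min=3, max=8


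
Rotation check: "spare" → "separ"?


Word: "spare", Candidate: "separ"
Method: check if candidate is substring of word+word
"sparespare" contains "separ"? No
Is rotation = No


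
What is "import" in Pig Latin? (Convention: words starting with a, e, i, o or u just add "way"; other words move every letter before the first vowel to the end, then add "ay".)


Word: "import"
Starts with vowel → add 'way'
Pig Latin = "importway"


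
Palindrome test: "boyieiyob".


Word: "boyieiyob"
Reversed: "boyieiyob"
Forward == Backward? boyieiyob == boyieiyob
Palindrome = Yes


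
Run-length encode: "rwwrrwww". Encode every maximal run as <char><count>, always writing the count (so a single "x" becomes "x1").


String: "rwwrrwww"
Scanning for consecutive runs:
  'r' x 1
  'w' x 2
  'r' x 2
  'w' x 3
RLE = "r1w2r2w3"


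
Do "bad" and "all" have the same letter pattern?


Pattern of "bad": [0, 1, 2]
Pattern of "all": [0, 1, 1]
Patterns do not match
Same pattern = No


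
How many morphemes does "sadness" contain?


Word: "sadness"
Morphemes: sad + -ness
Each morpheme carries meaning
= 2 morphemes


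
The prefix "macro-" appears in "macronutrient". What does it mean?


Prefix: macro-
As in: macronutrient -> macro- + nutrient
Meaning = large


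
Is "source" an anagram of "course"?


Word 1: "course" → sorted: ceorsu
Word 2: "source" → sorted: ceorsu
Same letters? ceorsu == ceorsu
Anagram = Yes


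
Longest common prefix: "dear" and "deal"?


Word 1: "dear"
Word 2: "deal"
Comparing from start:
  Pos 0: 'd' == 'd'
  Pos 1: 'e' == 'e'
  Pos 2: 'a' == 'a'
  Pos 3: 'r' != 'l' (stop)
LCP = "dea" (length 3)


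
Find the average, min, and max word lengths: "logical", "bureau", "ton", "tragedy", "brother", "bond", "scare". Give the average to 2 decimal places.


Lengths: "logical"=7, "bureau"=6, "ton"=3, "tragedy"=7, "brother"=7, "bond"=4, "scare"=5
Sum = 39, Count = 7
Average = 39/7 = 5.57
= avg=5.57, min=3, max=7


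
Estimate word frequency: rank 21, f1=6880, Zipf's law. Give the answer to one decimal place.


Zipf's law: f(r) = f(1) / r
f(1) = 6880
f(21) = 6880 / 21
= 327.6 occurrences


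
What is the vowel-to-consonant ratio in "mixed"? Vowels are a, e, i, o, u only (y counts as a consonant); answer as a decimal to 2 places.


Word: "mixed"
Vowels (a,e,i,o,u): 2
Consonants: 3
Ratio = 2/3
= 0.67


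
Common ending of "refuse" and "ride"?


Word 1: "refuse"
Word 2: "ride"
Comparing from end:
  Pos -1: 'e' == 'e'
  Pos -2: 's' != 'd' (stop)
LCS = "e" (length 1)


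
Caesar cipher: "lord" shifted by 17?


Word: "lord"
Shift: 17
Each letter → (letter + shift) mod 26:
  'l' (11) + 17 = 2 → 'c'
  'o' (14) + 17 = 5 → 'f'
  'r' (17) + 17 = 8 → 'i'
  'd' (3) + 17 = 20 → 'u'
Result = "cfiu"


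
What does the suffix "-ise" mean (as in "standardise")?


Suffix: -ise
Example: standardise = standard + -ise
Meaning = to make


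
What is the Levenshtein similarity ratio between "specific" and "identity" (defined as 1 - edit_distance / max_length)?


Word 1: "specific" (length 8)
Word 2: "identity" (length 8)
One optimal edit sequence:
  1. substitute 's' -> 'i'  (+1)
  2. substitute 'p' -> 'd'  (+1)
  3. keep 'e'
  4. substitute 'c' -> 'n'  (+1)
  5. substitute 'i' -> 't'  (+1)
  6. substitute 'f' -> 'i'  (+1)
  7. substitute 'i' -> 't'  (+1)
  8. substitute 'c' -> 'y'  (+1)
Edit distance = 7
Max length = max(8, 8) = 8
Similarity = 1 - 7/8
= 0.1250


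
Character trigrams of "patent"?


Word: "patent" (length 6)
Number of trigrams = 6 - 3 + 1 = 4
  Position 0: "pat"
  Position 1: "ate"
  Position 2: "ten"
  Position 3: "ent"
Trigrams = "pat", "ate", "ten", "ent"


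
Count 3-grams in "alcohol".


Word: "alcohol" (length 7)
Number of 3-grams = length - 3 + 1 = 7 - 3 + 1
= 5


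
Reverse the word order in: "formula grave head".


Original: "formula grave head"
Words (1..n): formula | grave | head
Reversed (n..1): head | grave | formula
Result = "head grave formula"


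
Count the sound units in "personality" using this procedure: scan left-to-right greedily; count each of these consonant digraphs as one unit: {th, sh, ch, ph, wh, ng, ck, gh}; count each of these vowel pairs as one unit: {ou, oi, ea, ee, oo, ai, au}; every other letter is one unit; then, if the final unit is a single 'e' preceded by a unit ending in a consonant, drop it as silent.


Word: "personality" (11 letters)
Left-to-right scan:
  [1] 'p' (letter)
  [2] 'e' (letter)
  [3] 'r' (letter)
  [4] 's' (letter)
  [5] 'o' (letter)
  [6] 'n' (letter)
  [7] 'a' (letter)
  [8] 'l' (letter)
  [9] 'i' (letter)
  [10] 't' (letter)
  [11] 'y' (letter)
Units from scan: 11
Sound units = 11 units


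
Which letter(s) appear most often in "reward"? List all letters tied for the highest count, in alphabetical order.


Word: "reward"
Letter counts:
  'a': 1
  'd': 1
  'e': 1
  'r': 2
  'w': 1
Maximum count = 2
Most frequent = 'r' (2 times each)


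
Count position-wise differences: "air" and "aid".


Comparing character by character (same length = 3):
  Pos 0: 'a' vs 'a' =
  Pos 1: 'i' vs 'i' =
  Pos 2: 'r' vs 'd' !=
Hamming distance = 1


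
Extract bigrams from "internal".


Word: "internal" (length 8)
Number of bigrams = 8 - 2 + 1 = 7
  Position 0: "in"
  Position 1: "nt"
  Position 2: "te"
  Position 3: "er"
  Position 4: "rn"
  Position 5: "na"
  Position 6: "al"
Bigrams = "in", "nt", "te", "er", "rn", "na", "al"


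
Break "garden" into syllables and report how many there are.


Word: "garden"
Syllable breakdown: gar / den
Counting: 2 parts
= 2 syllables


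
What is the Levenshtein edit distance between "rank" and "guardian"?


Word 1: "rank" (length 4)
Word 2: "guardian" (length 8)
One optimal edit sequence (insert/delete/substitute each cost 1):
  1. insert 'g'  (+1)
  2. insert 'u'  (+1)
  3. insert 'a'  (+1)
  4. keep 'r'
  5. insert 'd'  (+1)
  6. insert 'i'  (+1)
  7. keep 'a'
  8. keep 'n'
  9. delete 'k'  (+1)
Total edit operations: 6
Edit distance = 6


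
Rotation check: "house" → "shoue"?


Word: "house", Candidate: "shoue"
Method: check if candidate is substring of word+word
"househouse" contains "shoue"? No
Is rotation = No


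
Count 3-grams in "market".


Word: "market" (length 6)
Number of 3-grams = length - 3 + 1 = 6 - 3 + 1
= 4


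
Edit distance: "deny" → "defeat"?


Word 1: "deny" (length 4)
Word 2: "defeat" (length 6)
One optimal edit sequence (insert/delete/substitute each cost 1):
  1. keep 'd'
  2. insert 'e'  (+1)
  3. insert 'f'  (+1)
  4. keep 'e'
  5. substitute 'n' -> 'a'  (+1)
  6. substitute 'y' -> 't'  (+1)
Total edit operations: 4
Edit distance = 4


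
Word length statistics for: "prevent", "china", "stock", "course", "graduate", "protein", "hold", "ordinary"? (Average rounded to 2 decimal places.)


Lengths: "prevent"=7, "china"=5, "stock"=5, "course"=6, "graduate"=8, "protein"=7, "hold"=4, "ordinary"=8
Sum = 50, Count = 8
Average = 50/8 = 6.25
= avg=6.25, min=4, max=8


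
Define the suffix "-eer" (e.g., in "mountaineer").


Suffix: -eer
Example: mountaineer = mountain + -eer
Meaning = one who is concerned with


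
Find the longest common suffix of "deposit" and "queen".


Word 1: "deposit"
Word 2: "queen"
Comparing from end:
  Pos -1: 't' != 'n' (stop)
LCS = "" (length 0)


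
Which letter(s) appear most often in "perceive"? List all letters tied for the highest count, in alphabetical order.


Word: "perceive"
Letter counts:
  'c': 1
  'e': 3
  'i': 1
  'p': 1
  'r': 1
  'v': 1
Maximum count = 3
Most frequent = 'e' (3 times each)


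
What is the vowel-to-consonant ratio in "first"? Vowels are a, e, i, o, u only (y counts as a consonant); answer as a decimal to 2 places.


Word: "first"
Vowels (a,e,i,o,u): 1
Consonants: 4
Ratio = 1/4
= 0.25


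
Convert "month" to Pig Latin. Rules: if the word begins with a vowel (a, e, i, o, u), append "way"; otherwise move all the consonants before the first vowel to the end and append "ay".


Word: "month"
Starts with consonant(s) → move to end, add 'ay'
Consonant cluster: "m"
Pig Latin = "onthmay"


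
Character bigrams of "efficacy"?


Word: "efficacy" (length 8)
Number of bigrams = 8 - 2 + 1 = 7
  Position 0: "ef"
  Position 1: "ff"
  Position 2: "fi"
  Position 3: "ic"
  Position 4: "ca"
  Position 5: "ac"
  Position 6: "cy"
Bigrams = "ef", "ff", "fi", "ic", "ca", "ac", "cy"


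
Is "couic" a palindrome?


Word: "couic"
Reversed: "ciuoc"
Forward == Backward? couic != ciuoc
Palindrome = No


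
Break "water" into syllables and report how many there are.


Word: "water"
Syllable breakdown: wa / ter
Counting: 2 parts
= 2 syllables


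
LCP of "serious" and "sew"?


Word 1: "serious"
Word 2: "sew"
Comparing from start:
  Pos 0: 's' == 's'
  Pos 1: 'e' == 'e'
  Pos 2: 'r' != 'w' (stop)
LCP = "se" (length 2)


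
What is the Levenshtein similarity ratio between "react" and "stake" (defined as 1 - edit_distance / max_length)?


Word 1: "react" (length 5)
Word 2: "stake" (length 5)
One optimal edit sequence:
  1. substitute 'r' -> 's'  (+1)
  2. substitute 'e' -> 't'  (+1)
  3. keep 'a'
  4. substitute 'c' -> 'k'  (+1)
  5. substitute 't' -> 'e'  (+1)
Edit distance = 4
Max length = max(5, 5) = 5
Similarity = 1 - 4/5
= 0.2000


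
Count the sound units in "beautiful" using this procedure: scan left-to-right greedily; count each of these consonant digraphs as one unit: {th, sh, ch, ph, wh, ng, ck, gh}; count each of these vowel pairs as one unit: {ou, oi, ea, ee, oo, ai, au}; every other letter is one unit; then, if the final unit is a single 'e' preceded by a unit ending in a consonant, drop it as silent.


Word: "beautiful" (9 letters)
Left-to-right scan:
  1. 'b' (letter)
  2. 'ea' (vowel-pair)
  3. 'u' (letter)
  4. 't' (letter)
  5. 'i' (letter)
  6. 'f' (letter)
  7. 'u' (letter)
  8. 'l' (letter)
Units from scan: 8
Sound units = 8 units


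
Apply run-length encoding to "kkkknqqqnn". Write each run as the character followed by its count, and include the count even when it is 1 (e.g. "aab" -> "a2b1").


String: "kkkknqqqnn"
Scanning for consecutive runs:
  'k' x 4
  'n' x 1
  'q' x 3
  'n' x 2
RLE = "k4n1q3n2"


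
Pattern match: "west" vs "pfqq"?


Pattern of "west": [0, 1, 2, 3]
Pattern of "pfqq": [0, 1, 2, 2]
Patterns do not match
Same pattern = No


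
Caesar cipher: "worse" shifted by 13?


Word: "worse"
Shift: 13
Each letter → (letter + shift) mod 26:
  'w' (22) + 13 = 9 → 'j'
  'o' (14) + 13 = 1 → 'b'
  'r' (17) + 13 = 4 → 'e'
  's' (18) + 13 = 5 → 'f'
  'e' (4) + 13 = 17 → 'r'
Result = "jbefr"


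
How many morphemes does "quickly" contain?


Word: "quickly"
Morphemes: quick | -ly
Each morpheme carries meaning
= 2 morphemes


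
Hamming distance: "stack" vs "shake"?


Comparing character by character (same length = 5):
  Pos 0: 's' vs 's' =
  Pos 1: 't' vs 'h' !=
  Pos 2: 'a' vs 'a' =
  Pos 3: 'c' vs 'k' !=
  Pos 4: 'k' vs 'e' !=
Hamming distance = 3


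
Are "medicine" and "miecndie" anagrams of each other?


Word 1: "medicine" → sorted: cdeeiimn
Word 2: "miecndie" → sorted: cdeeiimn
Same letters? cdeeiimn == cdeeiimn
Anagram = Yes


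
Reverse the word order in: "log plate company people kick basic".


Original: "log plate company people kick basic"
Words (1..n): log | plate | company | people | kick | basic
Reversed (n..1): basic | kick | people | company | plate | log
Result = "basic kick people company plate log"


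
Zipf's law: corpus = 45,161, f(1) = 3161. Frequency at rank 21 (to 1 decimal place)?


Zipf's law: f(r) = f(1) / r
f(1) = 3161
f(21) = 3161 / 21
= 150.5 occurrences


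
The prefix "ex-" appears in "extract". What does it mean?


Prefix: ex-
Example: extract (ex- + tract)
Meaning = out / former


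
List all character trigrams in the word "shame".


Word: "shame" (length 5)
Number of trigrams = 5 - 3 + 1 = 3
  Position 0: "sha"
  Position 1: "ham"
  Position 2: "ame"
Trigrams = "sha", "ham", "ame"


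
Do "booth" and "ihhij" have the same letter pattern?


Pattern of "booth": [0, 1, 1, 2, 3]
Pattern of "ihhij": [0, 1, 1, 0, 2]
Patterns do not match
Same pattern = No


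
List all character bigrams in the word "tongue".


Word: "tongue" (length 6)
Number of bigrams = 6 - 2 + 1 = 5
  Position 0: "to"
  Position 1: "on"
  Position 2: "ng"
  Position 3: "gu"
  Position 4: "ue"
Bigrams = "to", "on", "ng", "gu", "ue"


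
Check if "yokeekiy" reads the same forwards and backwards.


Word: "yokeekiy"
Reversed: "yikeekoy"
Forward == Backward? yokeekiy != yikeekoy
Palindrome = No


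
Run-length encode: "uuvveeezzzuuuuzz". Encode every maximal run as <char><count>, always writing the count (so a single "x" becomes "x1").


String: "uuvveeezzzuuuuzz"
Scanning for consecutive runs:
  'u' x 2
  'v' x 2
  'e' x 3
  'z' x 3
  'u' x 4
  'z' x 2
RLE = "u2v2e3z3u4z2"


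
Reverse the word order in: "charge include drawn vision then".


Original: "charge include drawn vision then"
Words (1..n): charge | include | drawn | vision | then
Reversed (n..1): then | vision | drawn | include | charge
Result = "then vision drawn include charge"


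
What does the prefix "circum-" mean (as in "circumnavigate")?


Prefix: circum-
Example: circumnavigate (circum- + navigate)
Meaning = around


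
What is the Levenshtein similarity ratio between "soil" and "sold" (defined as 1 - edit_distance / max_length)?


Word 1: "soil" (length 4)
Word 2: "sold" (length 4)
One optimal edit sequence:
  1. keep 's'
  2. keep 'o'
  3. substitute 'i' -> 'l'  (+1)
  4. substitute 'l' -> 'd'  (+1)
Edit distance = 2
Max length = max(4, 4) = 4
Similarity = 1 - 2/4
= 0.5000


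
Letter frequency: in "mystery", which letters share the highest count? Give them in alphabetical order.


Word: "mystery"
Letter counts:
  'e': 1
  'm': 1
  'r': 1
  's': 1
  't': 1
  'y': 2
Maximum count = 2
Most frequent = 'y' (2 times each)


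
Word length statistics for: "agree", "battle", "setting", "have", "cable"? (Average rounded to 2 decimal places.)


Lengths: "agree"=5, "battle"=6, "setting"=7, "have"=4, "cable"=5
Sum = 27, Count = 5
Average = 27/5 = 5.40
= avg=5.40, min=4, max=7


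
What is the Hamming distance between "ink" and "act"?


Comparing character by character (same length = 3):
  Pos 0: 'i' vs 'a' !=
  Pos 1: 'n' vs 'c' !=
  Pos 2: 'k' vs 't' !=
Hamming distance = 3


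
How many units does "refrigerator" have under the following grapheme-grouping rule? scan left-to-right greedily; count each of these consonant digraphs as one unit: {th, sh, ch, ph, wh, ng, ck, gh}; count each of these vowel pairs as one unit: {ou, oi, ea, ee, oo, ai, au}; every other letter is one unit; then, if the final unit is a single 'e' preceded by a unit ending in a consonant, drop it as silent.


Word: "refrigerator" (12 letters)
Left-to-right scan:
  1. 'r' (letter)
  2. 'e' (letter)
  3. 'f' (letter)
  4. 'r' (letter)
  5. 'i' (letter)
  6. 'g' (letter)
  7. 'e' (letter)
  8. 'r' (letter)
  9. 'a' (letter)
  10. 't' (letter)
  11. 'o' (letter)
  12. 'r' (letter)
Units from scan: 12
Sound units = 12 units


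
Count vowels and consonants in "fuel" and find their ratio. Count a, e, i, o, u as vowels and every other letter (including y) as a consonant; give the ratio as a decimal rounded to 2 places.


Word: "fuel"
Vowels (a,e,i,o,u): 2
Consonants: 2
Ratio = 2/2
= 1.00


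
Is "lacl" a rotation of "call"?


Word: "call", Candidate: "lacl"
Method: check if candidate is substring of word+word
"callcall" contains "lacl"? No
Is rotation = No


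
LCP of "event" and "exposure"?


Word 1: "event"
Word 2: "exposure"
Comparing from start:
  Pos 0: 'e' == 'e'
  Pos 1: 'v' != 'x' (stop)
LCP = "e" (length 1)


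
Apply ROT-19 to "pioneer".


Word: "pioneer"
Shift: 19
Each letter → (letter + shift) mod 26:
  'p' (15) + 19 = 8 → 'i'
  'i' (8) + 19 = 1 → 'b'
  'o' (14) + 19 = 7 → 'h'
  'n' (13) + 19 = 6 → 'g'
  'e' (4) + 19 = 23 → 'x'
  'e' (4) + 19 = 23 → 'x'
  'r' (17) + 19 = 10 → 'k'
Result = "ibhgxxk"


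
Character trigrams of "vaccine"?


Word: "vaccine" (length 7)
Number of trigrams = 7 - 3 + 1 = 5
  Position 0: "vac"
  Position 1: "acc"
  Position 2: "cci"
  Position 3: "cin"
  Position 4: "ine"
Trigrams = "vac", "acc", "cci", "cin", "ine"


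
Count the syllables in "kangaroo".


Word: "kangaroo"
Syllable breakdown: kan-ga-roo
Counting: 3 parts
= 3 syllables


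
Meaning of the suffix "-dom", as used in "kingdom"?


Suffix: -dom
Example: kingdom = king + -dom
Meaning = state / realm


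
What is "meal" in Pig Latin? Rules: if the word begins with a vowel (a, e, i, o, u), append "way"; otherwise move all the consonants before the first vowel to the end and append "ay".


Word: "meal"
Starts with consonant(s) → move to end, add 'ay'
Consonant cluster: "m"
Pig Latin = "ealmay"


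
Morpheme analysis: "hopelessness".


Word: "hopelessness"
Morphemes: hope / -less / -ness
Each morpheme carries meaning
= 3 morphemes


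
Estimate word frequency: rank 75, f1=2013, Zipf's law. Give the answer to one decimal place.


Zipf's law: f(r) = f(1) / r
f(1) = 2013
f(75) = 2013 / 75
= 26.8 occurrences


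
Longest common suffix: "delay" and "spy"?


Word 1: "delay"
Word 2: "spy"
Comparing from end:
  Pos -1: 'y' == 'y'
  Pos -2: 'a' != 'p' (stop)
LCS = "y" (length 1)


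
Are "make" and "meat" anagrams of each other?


Word 1: "make" → sorted: aekm
Word 2: "meat" → sorted: aemt
Same letters? aekm != aemt
Anagram = No


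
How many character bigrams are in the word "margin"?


Word: "margin" (length 6)
Number of 2-grams = length - 2 + 1 = 6 - 2 + 1
= 5


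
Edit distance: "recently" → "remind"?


Word 1: "recently" (length 8)
Word 2: "remind" (length 6)
One optimal edit sequence (insert/delete/substitute each cost 1):
  1. keep 'r'
  2. keep 'e'
  3. substitute 'c' -> 'm'  (+1)
  4. substitute 'e' -> 'i'  (+1)
  5. keep 'n'
  6. delete 't'  (+1)
  7. delete 'l'  (+1)
  8. substitute 'y' -> 'd'  (+1)
Total edit operations: 5
Edit distance = 5


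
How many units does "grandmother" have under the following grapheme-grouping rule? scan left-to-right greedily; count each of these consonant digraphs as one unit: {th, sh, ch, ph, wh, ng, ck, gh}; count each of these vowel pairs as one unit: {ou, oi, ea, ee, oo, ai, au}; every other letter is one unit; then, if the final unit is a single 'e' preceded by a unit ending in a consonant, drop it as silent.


Word: "grandmother" (11 letters)
Left-to-right scan:
  [1] 'g' (letter)
  [2] 'r' (letter)
  [3] 'a' (letter)
  [4] 'n' (letter)
  [5] 'd' (letter)
  [6] 'm' (letter)
  [7] 'o' (letter)
  [8] 'th' (digraph)
  [9] 'e' (letter)
  [10] 'r' (letter)
Units from scan: 10
Sound units = 10 units


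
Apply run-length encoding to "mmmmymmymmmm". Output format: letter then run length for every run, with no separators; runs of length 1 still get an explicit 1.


String: "mmmmymmymmmm"
Scanning for consecutive runs:
  'm' x 4
  'y' x 1
  'm' x 2
  'y' x 1
  'm' x 4
RLE = "m4y1m2y1m4"


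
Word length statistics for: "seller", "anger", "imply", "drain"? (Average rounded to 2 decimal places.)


Lengths: "seller"=6, "anger"=5, "imply"=5, "drain"=5
Sum = 21, Count = 4
Average = 21/4 = 5.25
= avg=5.25, min=5, max=6


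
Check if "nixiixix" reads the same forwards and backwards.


Word: "nixiixix"
Reversed: "xixiixin"
Forward == Backward? nixiixix != xixiixin
Palindrome = No


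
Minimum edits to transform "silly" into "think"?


Word 1: "silly" (length 5)
Word 2: "think" (length 5)
One optimal edit sequence (insert/delete/substitute each cost 1):
  1. substitute 's' -> 't'  (+1)
  2. substitute 'i' -> 'h'  (+1)
  3. substitute 'l' -> 'i'  (+1)
  4. substitute 'l' -> 'n'  (+1)
  5. substitute 'y' -> 'k'  (+1)
Total edit operations: 5
Edit distance = 5


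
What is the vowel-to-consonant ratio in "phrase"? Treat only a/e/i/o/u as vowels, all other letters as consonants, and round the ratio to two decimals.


Word: "phrase"
Vowels (a,e,i,o,u): 2
Consonants: 4
Ratio = 2/4
= 0.50


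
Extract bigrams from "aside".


Word: "aside" (length 5)
Number of bigrams = 5 - 2 + 1 = 4
  Position 0: "as"
  Position 1: "si"
  Position 2: "id"
  Position 3: "de"
Bigrams = "as", "si", "id", "de"


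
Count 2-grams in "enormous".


Word: "enormous" (length 8)
Number of 2-grams = length - 2 + 1 = 8 - 2 + 1
= 7


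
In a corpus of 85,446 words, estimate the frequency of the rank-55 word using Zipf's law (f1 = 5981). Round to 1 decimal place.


Zipf's law: f(r) = f(1) / r
f(1) = 5981
f(55) = 5981 / 55
= 108.7 occurrences


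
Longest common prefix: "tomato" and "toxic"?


Word 1: "tomato"
Word 2: "toxic"
Comparing from start:
  Pos 0: 't' == 't'
  Pos 1: 'o' == 'o'
  Pos 2: 'm' != 'x' (stop)
LCP = "to" (length 2)


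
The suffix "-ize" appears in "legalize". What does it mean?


Suffix: -ize
As in: legalize -> legal + -ize
Meaning = to make


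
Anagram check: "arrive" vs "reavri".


Word 1: "arrive" → sorted: aeirrv
Word 2: "reavri" → sorted: aeirrv
Same letters? aeirrv == aeirrv
Anagram = Yes


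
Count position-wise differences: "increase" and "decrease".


Comparing character by character (same length = 8):
  Pos 0: 'i' vs 'd' !=
  Pos 1: 'n' vs 'e' !=
  Pos 2: 'c' vs 'c' =
  Pos 3: 'r' vs 'r' =
  Pos 4: 'e' vs 'e' =
  Pos 5: 'a' vs 'a' =
  Pos 6: 's' vs 's' =
  Pos 7: 'e' vs 'e' =
Hamming distance = 2


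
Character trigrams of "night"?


Word: "night" (length 5)
Number of trigrams = 5 - 3 + 1 = 3
  Position 0: "nig"
  Position 1: "igh"
  Position 2: "ght"
Trigrams = "nig", "igh", "ght"
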